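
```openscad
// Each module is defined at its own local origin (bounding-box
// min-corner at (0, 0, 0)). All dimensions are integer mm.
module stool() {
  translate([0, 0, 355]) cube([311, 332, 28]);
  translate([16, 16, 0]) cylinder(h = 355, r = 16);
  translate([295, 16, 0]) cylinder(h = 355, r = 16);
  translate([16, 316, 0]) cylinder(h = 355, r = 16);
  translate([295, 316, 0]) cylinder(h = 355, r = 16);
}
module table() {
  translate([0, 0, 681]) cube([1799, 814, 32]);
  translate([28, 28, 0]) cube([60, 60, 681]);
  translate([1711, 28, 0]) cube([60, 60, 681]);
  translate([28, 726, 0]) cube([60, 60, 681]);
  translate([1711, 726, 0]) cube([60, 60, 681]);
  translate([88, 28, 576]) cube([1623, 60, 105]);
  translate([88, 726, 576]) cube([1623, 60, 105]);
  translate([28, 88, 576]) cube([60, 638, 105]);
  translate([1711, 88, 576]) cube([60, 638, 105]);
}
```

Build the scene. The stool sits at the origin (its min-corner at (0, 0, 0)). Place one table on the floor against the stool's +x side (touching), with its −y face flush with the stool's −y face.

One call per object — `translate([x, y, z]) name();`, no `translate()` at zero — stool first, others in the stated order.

stool();
translate([311, 0, 0]) table();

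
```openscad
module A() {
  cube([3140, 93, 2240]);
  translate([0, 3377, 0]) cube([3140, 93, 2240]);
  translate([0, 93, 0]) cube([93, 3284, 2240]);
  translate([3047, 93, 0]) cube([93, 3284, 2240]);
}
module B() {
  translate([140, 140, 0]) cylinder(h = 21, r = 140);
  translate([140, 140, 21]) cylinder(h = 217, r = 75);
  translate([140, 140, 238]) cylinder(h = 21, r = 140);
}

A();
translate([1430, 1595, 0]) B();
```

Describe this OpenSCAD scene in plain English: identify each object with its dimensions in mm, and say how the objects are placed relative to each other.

A is the wall frame of a small rectangular building: four walls, each 2240 mm tall and 93 mm thick, enclosing a footprint 3140 mm (x) by 3470 mm (y) outside-to-outside, with no floor or roof. The front and back walls (the −y and +y sides) span the full width; the two side walls fit between them.

B is a spool: two coaxial disc flanges of radius 140 mm and thickness 21 mm, joined by a core cylinder of radius 75 mm and height 217 mm. The lower flange rests on z = 0 and the three cylinders share a vertical axis.

The spool sits inside the house frame, centred.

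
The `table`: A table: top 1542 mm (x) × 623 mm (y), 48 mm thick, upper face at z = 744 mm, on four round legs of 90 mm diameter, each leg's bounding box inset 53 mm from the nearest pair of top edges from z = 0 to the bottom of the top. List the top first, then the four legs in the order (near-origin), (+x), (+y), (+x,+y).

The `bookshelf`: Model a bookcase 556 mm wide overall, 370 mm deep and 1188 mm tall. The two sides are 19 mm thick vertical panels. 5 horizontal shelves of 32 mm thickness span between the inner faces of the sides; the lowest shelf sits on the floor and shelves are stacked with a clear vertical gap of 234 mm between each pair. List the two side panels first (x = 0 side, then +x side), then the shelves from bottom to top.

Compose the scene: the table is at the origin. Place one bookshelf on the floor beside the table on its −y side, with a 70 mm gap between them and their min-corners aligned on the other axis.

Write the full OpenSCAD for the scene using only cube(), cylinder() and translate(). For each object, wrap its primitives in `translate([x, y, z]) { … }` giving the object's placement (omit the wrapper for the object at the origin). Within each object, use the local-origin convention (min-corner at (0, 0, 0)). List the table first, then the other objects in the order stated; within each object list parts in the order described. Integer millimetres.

translate([0, 0, 696]) cube([1542, 623, 48]);
translate([98, 98, 0]) cylinder(h = 696, r = 45);
translate([1444, 98, 0]) cylinder(h = 696, r = 45);
translate([98, 525, 0]) cylinder(h = 696, r = 45);
translate([1444, 525, 0]) cylinder(h = 696, r = 45);
translate([0, -440, 0]) {
  cube([19, 370, 1188]);
  translate([537, 0, 0]) cube([19, 370, 1188]);
  translate([19, 0, 0]) cube([518, 370, 32]);
  translate([19, 0, 266]) cube([518, 370, 32]);
  translate([19, 0, 532]) cube([518, 370, 32]);
  translate([19, 0, 798]) cube([518, 370, 32]);
  translate([19, 0, 1064]) cube([518, 370, 32]);
}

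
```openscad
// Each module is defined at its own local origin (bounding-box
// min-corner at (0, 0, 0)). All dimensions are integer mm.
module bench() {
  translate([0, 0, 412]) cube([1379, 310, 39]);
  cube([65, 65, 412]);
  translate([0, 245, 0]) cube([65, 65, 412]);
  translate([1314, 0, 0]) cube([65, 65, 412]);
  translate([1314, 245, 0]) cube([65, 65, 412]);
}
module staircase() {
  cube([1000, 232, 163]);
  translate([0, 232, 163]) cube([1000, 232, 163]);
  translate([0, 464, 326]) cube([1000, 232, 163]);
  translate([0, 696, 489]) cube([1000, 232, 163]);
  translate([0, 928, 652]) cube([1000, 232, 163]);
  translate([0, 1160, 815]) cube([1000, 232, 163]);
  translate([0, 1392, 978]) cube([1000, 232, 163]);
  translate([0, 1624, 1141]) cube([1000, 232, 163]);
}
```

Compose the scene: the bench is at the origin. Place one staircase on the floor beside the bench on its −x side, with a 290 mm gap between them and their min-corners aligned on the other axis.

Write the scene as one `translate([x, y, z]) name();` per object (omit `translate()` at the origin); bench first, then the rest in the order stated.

bench();
translate([-1290, 0, 0]) staircase();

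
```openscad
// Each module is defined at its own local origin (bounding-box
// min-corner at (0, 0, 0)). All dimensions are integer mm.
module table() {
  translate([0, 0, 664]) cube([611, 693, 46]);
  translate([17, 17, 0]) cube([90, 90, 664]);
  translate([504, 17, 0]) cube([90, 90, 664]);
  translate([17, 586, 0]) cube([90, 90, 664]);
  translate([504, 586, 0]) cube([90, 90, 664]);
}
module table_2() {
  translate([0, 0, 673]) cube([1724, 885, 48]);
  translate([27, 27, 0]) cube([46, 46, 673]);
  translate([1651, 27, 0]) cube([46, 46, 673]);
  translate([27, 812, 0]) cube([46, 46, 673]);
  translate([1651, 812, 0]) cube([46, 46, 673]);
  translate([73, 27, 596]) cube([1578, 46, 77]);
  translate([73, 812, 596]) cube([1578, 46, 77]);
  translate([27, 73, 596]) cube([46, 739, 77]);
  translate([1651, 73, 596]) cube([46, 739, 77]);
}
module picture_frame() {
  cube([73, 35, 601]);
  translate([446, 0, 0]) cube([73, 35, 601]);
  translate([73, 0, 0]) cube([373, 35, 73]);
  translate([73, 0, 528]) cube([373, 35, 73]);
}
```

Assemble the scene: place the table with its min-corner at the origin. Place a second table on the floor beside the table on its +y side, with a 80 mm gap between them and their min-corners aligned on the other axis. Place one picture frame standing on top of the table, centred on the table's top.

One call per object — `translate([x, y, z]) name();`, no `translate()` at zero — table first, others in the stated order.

table();
translate([0, 773, 0]) table_2();
translate([46, 329, 710]) picture_frame();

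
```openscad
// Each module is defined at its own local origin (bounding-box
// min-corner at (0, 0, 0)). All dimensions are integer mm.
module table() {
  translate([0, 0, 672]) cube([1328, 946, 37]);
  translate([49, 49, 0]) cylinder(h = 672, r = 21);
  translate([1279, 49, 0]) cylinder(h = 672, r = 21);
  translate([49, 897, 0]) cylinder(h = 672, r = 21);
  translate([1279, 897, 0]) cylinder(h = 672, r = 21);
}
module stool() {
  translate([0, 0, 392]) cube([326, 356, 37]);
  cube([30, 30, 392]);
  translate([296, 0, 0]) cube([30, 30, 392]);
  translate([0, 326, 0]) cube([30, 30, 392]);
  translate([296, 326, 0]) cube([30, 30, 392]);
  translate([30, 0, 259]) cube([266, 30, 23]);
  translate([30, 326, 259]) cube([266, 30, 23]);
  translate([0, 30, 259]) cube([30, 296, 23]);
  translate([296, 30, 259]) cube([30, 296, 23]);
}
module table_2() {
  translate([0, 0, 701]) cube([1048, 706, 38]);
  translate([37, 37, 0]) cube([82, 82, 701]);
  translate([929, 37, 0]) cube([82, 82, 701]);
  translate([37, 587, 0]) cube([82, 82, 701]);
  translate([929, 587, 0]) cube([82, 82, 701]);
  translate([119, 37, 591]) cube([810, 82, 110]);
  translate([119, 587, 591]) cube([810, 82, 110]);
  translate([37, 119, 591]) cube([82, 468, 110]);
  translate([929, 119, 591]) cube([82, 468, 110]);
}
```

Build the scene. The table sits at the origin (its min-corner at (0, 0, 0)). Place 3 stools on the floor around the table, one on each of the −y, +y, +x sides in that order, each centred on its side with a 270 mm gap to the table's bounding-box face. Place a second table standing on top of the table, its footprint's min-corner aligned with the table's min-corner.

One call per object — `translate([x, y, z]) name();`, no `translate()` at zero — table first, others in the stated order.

table();
translate([501, -626, 0]) stool();
translate([501, 1216, 0]) stool();
translate([1598, 295, 0]) stool();
translate([0, 0, 709]) table_2();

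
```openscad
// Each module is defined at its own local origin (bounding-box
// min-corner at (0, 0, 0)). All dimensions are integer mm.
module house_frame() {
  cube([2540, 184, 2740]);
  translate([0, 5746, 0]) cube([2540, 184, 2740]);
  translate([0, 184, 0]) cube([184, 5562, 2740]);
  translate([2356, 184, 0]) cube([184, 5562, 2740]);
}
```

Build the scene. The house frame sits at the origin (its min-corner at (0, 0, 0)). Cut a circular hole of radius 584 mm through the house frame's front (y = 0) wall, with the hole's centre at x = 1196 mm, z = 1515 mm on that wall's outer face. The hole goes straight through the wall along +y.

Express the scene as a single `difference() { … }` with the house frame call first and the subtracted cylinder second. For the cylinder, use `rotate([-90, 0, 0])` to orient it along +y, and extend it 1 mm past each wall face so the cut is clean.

difference() {
  house_frame();
  translate([1196, -1, 1515]) rotate([-90, 0, 0]) cylinder(h = 186, r = 584);
}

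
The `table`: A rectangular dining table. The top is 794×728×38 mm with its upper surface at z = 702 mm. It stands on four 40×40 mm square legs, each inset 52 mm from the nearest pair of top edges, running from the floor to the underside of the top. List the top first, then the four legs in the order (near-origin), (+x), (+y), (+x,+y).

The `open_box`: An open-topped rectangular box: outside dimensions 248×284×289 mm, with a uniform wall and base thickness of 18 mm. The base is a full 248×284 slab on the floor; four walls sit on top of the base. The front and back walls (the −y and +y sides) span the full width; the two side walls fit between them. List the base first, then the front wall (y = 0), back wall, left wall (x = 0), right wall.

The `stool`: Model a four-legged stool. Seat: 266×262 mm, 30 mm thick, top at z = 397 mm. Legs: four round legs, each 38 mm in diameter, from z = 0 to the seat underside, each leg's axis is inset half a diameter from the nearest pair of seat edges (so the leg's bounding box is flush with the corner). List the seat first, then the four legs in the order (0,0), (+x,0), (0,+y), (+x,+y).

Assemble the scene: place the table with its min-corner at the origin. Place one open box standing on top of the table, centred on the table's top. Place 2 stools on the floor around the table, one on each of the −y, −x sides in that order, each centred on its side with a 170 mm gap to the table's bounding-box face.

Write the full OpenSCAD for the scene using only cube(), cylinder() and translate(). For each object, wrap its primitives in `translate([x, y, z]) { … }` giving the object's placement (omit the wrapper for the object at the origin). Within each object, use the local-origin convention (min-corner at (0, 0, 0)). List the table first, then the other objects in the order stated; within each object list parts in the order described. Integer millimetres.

translate([0, 0, 664]) cube([794, 728, 38]);
translate([52, 52, 0]) cube([40, 40, 664]);
translate([702, 52, 0]) cube([40, 40, 664]);
translate([52, 636, 0]) cube([40, 40, 664]);
translate([702, 636, 0]) cube([40, 40, 664]);
translate([273, 222, 702]) {
  cube([248, 284, 18]);
  translate([0, 0, 18]) cube([248, 18, 271]);
  translate([0, 266, 18]) cube([248, 18, 271]);
  translate([0, 18, 18]) cube([18, 248, 271]);
  translate([230, 18, 18]) cube([18, 248, 271]);
}
translate([264, -432, 0]) {
  translate([0, 0, 367]) cube([266, 262, 30]);
  translate([19, 19, 0]) cylinder(h = 367, r = 19);
  translate([247, 19, 0]) cylinder(h = 367, r = 19);
  translate([19, 243, 0]) cylinder(h = 367, r = 19);
  translate([247, 243, 0]) cylinder(h = 367, r = 19);
}
translate([-436, 233, 0]) {
  translate([0, 0, 367]) cube([266, 262, 30]);
  translate([19, 19, 0]) cylinder(h = 367, r = 19);
  translate([247, 19, 0]) cylinder(h = 367, r = 19);
  translate([19, 243, 0]) cylinder(h = 367, r = 19);
  translate([247, 243, 0]) cylinder(h = 367, r = 19);
}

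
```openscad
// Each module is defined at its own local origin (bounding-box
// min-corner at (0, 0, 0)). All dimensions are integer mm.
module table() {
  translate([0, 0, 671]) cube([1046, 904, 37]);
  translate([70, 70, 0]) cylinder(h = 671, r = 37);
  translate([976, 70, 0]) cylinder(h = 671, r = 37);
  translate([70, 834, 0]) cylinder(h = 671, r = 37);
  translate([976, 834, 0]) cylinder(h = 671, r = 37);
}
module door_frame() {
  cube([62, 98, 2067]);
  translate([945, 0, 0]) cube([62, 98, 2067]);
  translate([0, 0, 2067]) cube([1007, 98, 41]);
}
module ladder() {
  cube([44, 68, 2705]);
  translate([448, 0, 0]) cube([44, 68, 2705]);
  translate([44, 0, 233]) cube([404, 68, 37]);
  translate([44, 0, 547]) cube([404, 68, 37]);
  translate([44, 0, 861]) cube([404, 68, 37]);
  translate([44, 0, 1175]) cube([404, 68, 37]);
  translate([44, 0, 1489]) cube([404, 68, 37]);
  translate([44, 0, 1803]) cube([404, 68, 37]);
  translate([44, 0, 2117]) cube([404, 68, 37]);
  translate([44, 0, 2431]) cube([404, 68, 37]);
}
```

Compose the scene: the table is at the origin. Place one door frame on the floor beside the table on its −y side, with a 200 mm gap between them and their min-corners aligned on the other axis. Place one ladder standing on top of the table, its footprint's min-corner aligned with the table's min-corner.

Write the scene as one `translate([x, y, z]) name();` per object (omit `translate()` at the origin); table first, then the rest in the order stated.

table();
translate([0, -298, 0]) door_frame();
translate([0, 0, 708]) ladder();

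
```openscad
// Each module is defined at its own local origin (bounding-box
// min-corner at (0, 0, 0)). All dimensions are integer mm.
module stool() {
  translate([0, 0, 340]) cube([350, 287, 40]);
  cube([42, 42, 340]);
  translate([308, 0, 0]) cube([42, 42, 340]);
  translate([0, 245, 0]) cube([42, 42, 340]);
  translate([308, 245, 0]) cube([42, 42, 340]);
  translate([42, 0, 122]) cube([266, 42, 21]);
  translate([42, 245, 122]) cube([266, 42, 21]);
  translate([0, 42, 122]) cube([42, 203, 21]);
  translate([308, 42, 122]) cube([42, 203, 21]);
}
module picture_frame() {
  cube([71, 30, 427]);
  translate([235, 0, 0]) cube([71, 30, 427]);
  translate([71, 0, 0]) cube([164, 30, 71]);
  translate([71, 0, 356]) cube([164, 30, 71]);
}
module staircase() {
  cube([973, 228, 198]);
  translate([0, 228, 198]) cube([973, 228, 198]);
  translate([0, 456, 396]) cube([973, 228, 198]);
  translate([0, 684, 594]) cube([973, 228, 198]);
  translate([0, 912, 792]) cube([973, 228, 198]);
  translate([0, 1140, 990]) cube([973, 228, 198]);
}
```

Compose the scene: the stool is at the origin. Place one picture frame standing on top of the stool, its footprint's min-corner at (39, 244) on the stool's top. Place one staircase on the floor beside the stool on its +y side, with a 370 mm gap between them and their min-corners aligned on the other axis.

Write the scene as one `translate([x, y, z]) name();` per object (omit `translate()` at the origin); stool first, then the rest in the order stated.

stool();
translate([39, 244, 380]) picture_frame();
translate([0, 657, 0]) staircase();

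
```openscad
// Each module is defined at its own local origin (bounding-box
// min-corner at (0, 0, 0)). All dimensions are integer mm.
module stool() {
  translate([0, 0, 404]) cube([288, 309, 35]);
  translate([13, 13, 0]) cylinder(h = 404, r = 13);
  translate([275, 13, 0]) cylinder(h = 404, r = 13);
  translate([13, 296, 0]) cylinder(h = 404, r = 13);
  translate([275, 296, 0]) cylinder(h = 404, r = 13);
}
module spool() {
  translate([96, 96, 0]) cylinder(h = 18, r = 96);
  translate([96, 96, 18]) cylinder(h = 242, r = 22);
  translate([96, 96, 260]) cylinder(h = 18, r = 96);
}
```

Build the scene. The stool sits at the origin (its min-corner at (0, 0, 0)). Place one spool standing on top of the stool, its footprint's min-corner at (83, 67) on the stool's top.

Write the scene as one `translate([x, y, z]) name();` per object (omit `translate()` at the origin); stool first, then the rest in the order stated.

stool();
translate([83, 67, 439]) spool();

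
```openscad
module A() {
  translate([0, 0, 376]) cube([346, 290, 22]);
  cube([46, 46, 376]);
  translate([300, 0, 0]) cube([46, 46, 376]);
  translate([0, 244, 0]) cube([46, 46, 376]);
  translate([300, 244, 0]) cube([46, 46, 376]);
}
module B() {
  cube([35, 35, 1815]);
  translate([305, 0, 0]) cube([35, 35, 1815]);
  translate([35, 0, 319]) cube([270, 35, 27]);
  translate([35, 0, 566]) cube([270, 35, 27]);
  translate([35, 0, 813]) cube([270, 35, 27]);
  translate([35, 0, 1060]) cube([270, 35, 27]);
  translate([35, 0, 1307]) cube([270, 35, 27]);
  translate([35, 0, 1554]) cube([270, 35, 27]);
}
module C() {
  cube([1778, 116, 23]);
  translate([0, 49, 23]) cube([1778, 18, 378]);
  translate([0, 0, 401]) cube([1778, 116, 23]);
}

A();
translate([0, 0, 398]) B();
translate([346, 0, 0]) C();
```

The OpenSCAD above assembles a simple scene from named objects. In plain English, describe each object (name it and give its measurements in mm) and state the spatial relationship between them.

A is a four-legged stool. The seat is 346×290 mm, 22 mm thick, top at z = 398 mm. It stands on four square legs, each 46×46 mm in cross-section, from z = 0 to the seat underside, each flush with a corner of the seat.

B is a straight ladder. Two 35×35 mm vertical rails, 1815 mm tall, stand 340 mm apart (outside-to-outside) with their front faces coplanar on the −y side. 6 rungs, each 35 mm deep and 27 mm tall, span between the inner faces of the rails, front faces flush with the rails. The lowest rung's underside is at z = 319 mm and rungs are spaced 247 mm apart (underside to underside).

C is an I-beam lying along x, 1778 mm long. Overall section height 424 mm. Two flanges 116 mm wide (y) and 23 mm thick, one on the floor and one at the top; a web 18 mm thick runs between them, centred on the flange width.

The ladder is on top of the stool. The I-beam is against the stool's +x side, with their −y faces flush.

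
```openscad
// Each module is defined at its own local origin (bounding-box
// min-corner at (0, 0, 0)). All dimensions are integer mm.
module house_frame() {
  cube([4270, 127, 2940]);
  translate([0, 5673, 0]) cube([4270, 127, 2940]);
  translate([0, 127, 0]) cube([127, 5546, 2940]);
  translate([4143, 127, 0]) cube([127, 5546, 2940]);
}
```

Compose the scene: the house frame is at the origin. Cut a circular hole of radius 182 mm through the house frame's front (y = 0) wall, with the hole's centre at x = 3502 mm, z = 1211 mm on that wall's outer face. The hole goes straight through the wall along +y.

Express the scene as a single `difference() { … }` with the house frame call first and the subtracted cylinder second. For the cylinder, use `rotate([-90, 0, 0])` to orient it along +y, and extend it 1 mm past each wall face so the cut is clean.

difference() {
  house_frame();
  translate([3502, -1, 1211]) rotate([-90, 0, 0]) cylinder(h = 129, r = 182);
}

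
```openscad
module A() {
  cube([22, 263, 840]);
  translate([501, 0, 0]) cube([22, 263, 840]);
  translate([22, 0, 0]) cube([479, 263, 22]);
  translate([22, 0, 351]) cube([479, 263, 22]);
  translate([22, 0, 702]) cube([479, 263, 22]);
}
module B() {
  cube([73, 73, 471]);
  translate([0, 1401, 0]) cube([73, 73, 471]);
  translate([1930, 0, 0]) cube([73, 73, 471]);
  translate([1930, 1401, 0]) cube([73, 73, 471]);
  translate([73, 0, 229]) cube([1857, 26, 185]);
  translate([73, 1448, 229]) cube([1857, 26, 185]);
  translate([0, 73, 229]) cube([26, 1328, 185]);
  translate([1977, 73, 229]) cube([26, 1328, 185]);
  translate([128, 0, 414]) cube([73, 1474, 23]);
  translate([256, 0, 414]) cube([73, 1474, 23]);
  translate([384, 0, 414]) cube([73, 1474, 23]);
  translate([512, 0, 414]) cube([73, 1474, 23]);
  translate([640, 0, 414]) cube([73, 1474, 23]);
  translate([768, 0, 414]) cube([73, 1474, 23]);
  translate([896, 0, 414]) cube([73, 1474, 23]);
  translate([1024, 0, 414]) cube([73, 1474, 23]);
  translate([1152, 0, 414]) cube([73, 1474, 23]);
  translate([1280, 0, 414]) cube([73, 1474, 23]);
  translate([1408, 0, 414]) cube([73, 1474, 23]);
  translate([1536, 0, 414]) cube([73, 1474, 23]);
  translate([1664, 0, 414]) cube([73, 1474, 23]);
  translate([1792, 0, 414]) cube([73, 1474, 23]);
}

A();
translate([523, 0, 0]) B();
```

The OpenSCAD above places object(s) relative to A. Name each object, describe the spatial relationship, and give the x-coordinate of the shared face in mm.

The bookshelf's +x face and the bed frame's −x face are both at x = 523 mm.

A is a bookshelf. B is a bed frame. The bed frame is against the bookshelf's +x side, with their −y faces flush. The x-coordinate of the shared face is 523 mm.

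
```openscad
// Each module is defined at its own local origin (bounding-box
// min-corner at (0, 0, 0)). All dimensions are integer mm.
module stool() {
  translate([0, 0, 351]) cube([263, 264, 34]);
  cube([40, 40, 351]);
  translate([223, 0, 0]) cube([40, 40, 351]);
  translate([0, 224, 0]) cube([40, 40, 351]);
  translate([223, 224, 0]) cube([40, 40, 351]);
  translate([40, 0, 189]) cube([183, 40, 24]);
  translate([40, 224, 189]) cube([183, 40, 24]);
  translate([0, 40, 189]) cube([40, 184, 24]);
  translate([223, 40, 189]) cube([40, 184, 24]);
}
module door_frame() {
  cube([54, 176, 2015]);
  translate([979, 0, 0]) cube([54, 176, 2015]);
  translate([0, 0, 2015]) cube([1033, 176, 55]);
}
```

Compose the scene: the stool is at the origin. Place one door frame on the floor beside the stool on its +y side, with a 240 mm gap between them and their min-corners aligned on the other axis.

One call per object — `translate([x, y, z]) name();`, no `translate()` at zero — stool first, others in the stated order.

stool();
translate([0, 504, 0]) door_frame();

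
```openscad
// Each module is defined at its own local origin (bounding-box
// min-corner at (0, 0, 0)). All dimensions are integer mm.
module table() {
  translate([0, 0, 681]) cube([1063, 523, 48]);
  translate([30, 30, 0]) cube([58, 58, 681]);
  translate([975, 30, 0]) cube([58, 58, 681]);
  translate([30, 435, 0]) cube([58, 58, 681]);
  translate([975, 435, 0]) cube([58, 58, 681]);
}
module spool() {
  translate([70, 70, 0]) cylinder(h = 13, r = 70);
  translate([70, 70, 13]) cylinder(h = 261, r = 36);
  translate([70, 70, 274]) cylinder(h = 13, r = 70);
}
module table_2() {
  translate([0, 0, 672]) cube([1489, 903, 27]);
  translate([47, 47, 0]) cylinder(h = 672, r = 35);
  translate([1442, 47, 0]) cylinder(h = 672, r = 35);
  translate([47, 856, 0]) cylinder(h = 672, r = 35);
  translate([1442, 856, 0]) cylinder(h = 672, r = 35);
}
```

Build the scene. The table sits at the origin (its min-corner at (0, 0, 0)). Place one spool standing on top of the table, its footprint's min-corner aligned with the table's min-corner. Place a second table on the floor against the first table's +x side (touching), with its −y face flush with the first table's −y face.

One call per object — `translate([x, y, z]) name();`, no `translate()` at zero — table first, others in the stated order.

table();
translate([0, 0, 729]) spool();
translate([1063, 0, 0]) table_2();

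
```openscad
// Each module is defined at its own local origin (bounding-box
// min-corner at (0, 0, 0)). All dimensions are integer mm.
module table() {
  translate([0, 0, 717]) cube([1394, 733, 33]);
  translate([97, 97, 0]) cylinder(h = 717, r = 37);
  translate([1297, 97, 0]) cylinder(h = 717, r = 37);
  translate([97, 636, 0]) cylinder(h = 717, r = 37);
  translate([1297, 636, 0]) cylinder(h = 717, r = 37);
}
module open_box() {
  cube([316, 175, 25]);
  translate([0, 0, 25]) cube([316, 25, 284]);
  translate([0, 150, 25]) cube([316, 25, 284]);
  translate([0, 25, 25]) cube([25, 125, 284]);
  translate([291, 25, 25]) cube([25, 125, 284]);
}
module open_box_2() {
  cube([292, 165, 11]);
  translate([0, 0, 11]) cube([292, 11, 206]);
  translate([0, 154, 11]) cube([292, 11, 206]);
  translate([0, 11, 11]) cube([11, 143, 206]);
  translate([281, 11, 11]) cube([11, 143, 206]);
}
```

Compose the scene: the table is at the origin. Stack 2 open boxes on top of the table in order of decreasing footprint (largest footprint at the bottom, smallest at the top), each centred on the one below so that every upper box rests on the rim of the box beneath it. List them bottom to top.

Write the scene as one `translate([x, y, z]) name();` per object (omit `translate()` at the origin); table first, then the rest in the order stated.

table();
translate([539, 279, 750]) open_box();
translate([551, 284, 1059]) open_box_2();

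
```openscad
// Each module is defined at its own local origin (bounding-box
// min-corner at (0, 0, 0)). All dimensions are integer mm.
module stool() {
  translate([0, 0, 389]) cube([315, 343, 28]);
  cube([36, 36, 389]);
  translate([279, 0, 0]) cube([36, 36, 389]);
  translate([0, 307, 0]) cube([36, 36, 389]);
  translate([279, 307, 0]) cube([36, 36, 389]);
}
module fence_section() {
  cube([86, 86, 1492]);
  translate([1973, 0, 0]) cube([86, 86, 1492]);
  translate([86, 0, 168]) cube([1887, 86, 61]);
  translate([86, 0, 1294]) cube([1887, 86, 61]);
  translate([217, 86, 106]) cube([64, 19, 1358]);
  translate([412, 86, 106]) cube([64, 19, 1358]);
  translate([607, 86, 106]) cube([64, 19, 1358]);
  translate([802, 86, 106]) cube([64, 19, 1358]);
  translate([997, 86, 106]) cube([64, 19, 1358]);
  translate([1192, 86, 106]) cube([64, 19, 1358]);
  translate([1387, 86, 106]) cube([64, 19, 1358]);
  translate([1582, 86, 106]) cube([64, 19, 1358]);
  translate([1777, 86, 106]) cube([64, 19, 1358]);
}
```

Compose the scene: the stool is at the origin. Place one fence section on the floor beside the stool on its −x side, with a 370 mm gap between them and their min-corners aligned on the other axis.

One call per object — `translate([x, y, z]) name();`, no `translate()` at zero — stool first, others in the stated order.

stool();
translate([-2429, 0, 0]) fence_section();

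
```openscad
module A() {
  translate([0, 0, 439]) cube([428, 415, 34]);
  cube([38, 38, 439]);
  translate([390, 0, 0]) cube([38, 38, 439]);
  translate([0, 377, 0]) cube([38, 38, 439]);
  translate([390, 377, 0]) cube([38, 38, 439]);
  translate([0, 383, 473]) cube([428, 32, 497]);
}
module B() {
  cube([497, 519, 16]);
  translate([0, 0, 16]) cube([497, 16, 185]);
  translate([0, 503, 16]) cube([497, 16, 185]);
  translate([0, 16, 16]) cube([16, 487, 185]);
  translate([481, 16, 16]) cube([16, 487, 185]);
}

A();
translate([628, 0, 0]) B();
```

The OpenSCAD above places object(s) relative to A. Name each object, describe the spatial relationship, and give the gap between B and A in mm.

A is a chair. B is an open box. The open box is on the floor beside the chair on its +x side. The gap between the open box and the chair is 200 mm.

The open box's nearest face is 200 mm from the chair's +x face.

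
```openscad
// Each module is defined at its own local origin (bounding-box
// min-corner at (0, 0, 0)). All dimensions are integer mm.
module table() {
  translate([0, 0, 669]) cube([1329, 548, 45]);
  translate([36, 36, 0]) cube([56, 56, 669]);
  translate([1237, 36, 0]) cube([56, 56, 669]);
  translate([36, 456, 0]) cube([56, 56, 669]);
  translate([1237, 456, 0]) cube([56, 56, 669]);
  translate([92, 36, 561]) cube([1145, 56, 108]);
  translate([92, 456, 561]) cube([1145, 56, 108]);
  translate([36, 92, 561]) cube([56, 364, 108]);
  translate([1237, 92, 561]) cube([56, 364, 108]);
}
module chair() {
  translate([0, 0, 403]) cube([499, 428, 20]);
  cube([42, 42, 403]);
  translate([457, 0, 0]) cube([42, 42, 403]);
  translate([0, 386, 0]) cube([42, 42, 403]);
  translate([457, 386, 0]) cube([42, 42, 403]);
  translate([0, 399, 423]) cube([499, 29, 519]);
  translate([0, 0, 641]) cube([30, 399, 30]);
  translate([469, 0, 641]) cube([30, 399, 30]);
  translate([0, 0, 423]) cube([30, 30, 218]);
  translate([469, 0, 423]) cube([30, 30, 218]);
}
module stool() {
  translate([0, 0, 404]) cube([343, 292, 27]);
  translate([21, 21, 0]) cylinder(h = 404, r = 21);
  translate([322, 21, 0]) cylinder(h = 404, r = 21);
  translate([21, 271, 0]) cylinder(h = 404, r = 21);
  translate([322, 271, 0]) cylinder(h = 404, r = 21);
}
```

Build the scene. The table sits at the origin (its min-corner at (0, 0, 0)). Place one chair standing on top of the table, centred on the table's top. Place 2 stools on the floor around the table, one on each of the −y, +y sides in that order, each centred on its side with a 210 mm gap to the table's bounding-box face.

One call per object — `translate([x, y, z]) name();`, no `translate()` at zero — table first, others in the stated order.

table();
translate([415, 60, 714]) chair();
translate([493, -502, 0]) stool();
translate([493, 758, 0]) stool();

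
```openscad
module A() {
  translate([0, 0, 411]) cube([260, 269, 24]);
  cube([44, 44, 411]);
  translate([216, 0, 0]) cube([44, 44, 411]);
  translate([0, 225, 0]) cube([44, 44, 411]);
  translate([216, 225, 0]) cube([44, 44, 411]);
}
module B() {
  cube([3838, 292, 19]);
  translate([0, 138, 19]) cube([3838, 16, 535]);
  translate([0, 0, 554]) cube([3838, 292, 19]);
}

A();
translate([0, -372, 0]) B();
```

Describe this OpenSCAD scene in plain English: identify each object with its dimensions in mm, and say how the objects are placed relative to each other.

A is a simple wooden stool: a rectangular seat 260 mm (x) by 269 mm (y), 24 mm thick, top face at z = 435 mm, on four square legs, each 44×44 mm in cross-section. The legs rest on z = 0, each flush with a corner of the seat.

B is an I-beam lying along x, 3838 mm long. Overall section height 573 mm. Two flanges 292 mm wide (y) and 19 mm thick, one on the floor and one at the top; a web 16 mm thick runs between them, centred on the flange width.

The I-beam is on the floor beside the stool on its −y side.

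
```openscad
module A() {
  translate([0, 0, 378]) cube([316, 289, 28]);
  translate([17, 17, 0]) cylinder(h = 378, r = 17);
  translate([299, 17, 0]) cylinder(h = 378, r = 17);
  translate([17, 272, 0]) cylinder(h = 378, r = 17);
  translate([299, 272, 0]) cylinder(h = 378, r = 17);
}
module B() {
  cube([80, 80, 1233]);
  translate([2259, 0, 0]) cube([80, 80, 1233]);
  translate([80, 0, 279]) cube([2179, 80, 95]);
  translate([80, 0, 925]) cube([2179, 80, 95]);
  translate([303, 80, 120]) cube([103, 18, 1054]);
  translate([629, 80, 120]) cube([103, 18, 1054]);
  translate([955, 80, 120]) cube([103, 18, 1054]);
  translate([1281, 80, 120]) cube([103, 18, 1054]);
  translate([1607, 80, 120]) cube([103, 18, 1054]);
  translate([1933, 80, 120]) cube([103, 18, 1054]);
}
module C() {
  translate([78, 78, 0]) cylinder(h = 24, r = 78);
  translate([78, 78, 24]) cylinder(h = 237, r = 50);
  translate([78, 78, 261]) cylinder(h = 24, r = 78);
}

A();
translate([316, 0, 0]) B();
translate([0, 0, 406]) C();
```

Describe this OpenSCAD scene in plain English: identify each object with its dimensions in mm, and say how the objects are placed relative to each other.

A is a four-legged stool. The seat is a 316×289×28 mm slab whose top surface is at z = 406 mm; four round legs, each 34 mm in diameter, run from the floor (z = 0) to the underside of the seat, each leg's axis is inset half a diameter from the nearest pair of seat edges (so the leg's bounding box is flush with the corner).

B is a fence section. Two 80×80 mm posts, 1233 mm tall, stand on the floor with a clear span of 2179 mm between their inner faces. Two horizontal rails of 80×95 mm section span the gap between the posts with their undersides at z = 279 mm and z = 925 mm, flush with the posts' −y face. 6 pickets, each 103 mm wide, 18 mm thick and 1054 mm tall, are fixed to the +y face of the rails with their bottoms at z = 120 mm, evenly spaced across the span with equal gaps (rounded down to the nearest mm) at the −x end and between each pair — any rounding remainder accumulates at the +x end.

C is a spool: two coaxial disc flanges of radius 78 mm and thickness 24 mm, joined by a core cylinder of radius 50 mm and height 237 mm. The lower flange rests on z = 0 and the three cylinders share a vertical axis.

The fence section is against the stool's +x side, with their −y faces flush. The spool is on top of the stool.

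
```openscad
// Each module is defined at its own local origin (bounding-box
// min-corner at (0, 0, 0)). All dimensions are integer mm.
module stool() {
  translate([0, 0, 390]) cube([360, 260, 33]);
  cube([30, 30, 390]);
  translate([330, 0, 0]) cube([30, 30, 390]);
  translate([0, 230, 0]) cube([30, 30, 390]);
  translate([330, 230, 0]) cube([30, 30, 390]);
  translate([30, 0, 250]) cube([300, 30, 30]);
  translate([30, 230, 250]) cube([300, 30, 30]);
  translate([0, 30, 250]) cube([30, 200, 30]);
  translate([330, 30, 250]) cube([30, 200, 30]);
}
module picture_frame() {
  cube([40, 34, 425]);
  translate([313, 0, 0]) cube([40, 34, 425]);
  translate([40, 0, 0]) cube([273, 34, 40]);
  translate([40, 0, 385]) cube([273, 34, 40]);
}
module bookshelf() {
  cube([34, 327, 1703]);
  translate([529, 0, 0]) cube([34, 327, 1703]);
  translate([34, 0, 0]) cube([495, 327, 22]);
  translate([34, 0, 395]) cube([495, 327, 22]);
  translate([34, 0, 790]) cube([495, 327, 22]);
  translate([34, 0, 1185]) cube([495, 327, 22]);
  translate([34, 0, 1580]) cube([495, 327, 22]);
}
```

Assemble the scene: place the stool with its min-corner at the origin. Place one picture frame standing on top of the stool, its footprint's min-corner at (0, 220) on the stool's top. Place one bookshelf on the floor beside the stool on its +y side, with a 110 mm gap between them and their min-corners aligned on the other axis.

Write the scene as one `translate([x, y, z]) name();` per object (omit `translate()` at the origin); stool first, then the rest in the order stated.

stool();
translate([0, 220, 423]) picture_frame();
translate([0, 370, 0]) bookshelf();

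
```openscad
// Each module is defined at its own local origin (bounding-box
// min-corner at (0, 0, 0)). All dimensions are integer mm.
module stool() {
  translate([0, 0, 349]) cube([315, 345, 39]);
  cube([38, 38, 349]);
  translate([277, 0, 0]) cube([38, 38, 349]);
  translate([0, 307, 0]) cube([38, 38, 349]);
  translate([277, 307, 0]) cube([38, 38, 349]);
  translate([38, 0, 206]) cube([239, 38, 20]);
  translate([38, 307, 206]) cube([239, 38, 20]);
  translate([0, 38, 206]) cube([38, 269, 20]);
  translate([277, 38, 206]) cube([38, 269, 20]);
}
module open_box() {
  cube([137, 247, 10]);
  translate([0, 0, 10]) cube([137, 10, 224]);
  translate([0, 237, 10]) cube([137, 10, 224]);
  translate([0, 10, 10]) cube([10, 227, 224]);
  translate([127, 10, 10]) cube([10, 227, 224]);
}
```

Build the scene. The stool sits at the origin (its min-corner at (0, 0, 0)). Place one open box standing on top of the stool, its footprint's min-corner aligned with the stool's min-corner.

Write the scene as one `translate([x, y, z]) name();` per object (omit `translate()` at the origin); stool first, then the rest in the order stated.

stool();
translate([0, 0, 388]) open_box();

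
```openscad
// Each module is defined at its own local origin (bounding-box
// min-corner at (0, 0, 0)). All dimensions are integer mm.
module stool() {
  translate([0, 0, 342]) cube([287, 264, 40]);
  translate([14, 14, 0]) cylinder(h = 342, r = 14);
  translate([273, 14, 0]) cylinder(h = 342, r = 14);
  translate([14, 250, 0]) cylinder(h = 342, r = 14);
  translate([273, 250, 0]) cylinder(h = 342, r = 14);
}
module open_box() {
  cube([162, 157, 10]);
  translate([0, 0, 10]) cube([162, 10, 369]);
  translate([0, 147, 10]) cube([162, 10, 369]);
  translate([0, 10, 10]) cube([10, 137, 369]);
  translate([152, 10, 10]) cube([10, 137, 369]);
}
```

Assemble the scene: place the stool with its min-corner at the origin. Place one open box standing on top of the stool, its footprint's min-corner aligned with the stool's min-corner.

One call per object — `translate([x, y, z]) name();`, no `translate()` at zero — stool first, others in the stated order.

stool();
translate([0, 0, 382]) open_box();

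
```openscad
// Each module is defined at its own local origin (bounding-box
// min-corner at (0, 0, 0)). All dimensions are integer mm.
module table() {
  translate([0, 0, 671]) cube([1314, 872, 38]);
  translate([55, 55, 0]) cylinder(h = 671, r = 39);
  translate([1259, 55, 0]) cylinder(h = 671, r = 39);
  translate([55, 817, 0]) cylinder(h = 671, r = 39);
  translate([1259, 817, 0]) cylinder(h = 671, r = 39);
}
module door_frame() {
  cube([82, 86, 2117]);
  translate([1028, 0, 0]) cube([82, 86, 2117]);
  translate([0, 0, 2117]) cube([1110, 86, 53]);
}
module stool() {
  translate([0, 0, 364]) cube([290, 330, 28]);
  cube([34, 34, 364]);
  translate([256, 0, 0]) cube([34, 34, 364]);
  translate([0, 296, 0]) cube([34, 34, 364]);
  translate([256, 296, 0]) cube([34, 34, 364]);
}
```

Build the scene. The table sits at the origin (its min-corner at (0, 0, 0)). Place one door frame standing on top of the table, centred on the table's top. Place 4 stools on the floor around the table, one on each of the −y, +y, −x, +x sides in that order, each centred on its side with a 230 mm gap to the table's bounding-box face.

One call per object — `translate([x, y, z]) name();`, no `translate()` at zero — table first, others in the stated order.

table();
translate([102, 393, 709]) door_frame();
translate([512, -560, 0]) stool();
translate([512, 1102, 0]) stool();
translate([-520, 271, 0]) stool();
translate([1544, 271, 0]) stool();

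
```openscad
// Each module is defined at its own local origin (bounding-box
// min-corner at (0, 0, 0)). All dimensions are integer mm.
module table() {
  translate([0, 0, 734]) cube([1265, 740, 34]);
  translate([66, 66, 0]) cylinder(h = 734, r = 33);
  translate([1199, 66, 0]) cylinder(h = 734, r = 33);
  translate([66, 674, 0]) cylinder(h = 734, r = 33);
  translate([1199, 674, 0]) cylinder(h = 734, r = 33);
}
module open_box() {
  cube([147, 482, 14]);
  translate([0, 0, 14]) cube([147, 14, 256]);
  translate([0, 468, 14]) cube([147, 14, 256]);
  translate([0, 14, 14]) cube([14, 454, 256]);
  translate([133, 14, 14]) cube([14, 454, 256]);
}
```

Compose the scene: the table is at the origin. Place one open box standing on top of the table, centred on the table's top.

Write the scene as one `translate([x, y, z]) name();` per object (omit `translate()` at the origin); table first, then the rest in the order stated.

table();
translate([559, 129, 768]) open_box();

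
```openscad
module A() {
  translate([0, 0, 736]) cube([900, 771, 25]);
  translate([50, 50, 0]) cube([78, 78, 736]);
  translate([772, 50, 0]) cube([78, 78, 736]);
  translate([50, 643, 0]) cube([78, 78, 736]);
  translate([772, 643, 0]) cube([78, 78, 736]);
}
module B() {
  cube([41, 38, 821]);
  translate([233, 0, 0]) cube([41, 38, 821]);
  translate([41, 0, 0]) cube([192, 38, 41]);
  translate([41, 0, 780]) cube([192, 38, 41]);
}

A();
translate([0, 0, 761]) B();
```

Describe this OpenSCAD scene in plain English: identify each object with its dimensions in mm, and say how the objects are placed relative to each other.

A is a table: top 900 mm (x) × 771 mm (y), 25 mm thick, upper face at z = 761 mm, on four 78×78 mm square legs, each inset 50 mm from the nearest pair of top edges, running from z = 0 to the bottom of the top.

B is a picture frame with a 192×739 mm rectangular opening (x by z) and a uniform 41 mm border on every side. Frame depth is 38 mm along y. It is built from two vertical stiles running the full outside height and two horizontal rails spanning the gap between the stiles.

The picture frame is on top of the table.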